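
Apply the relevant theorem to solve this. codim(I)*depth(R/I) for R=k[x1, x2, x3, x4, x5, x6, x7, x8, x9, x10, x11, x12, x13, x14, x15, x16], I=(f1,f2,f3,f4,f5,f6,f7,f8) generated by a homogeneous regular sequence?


codim=8, depth=dim(R/I)=16-8=8
Product=8*8=64


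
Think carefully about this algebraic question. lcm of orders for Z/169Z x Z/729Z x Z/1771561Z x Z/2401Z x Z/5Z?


Exponent = lcm of the cyclic orders; pairwise coprime => product.
13^2*3^6*11^6*7^4*5^1=169*729*1771561*2401*5=2620188331565805


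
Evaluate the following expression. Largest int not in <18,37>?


gcd(18,37)=1 => F=ab-a-b=18*37-18-37=666-55=611


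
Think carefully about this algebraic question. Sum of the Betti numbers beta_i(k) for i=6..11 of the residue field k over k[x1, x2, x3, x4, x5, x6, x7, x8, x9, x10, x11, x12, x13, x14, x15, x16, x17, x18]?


Koszul resolution: beta_i(k)=C(n,i), n=18
C(18,6)=18564, C(18,7)=31824, C(18,8)=43758, C(18,9)=48620, C(18,10)=43758, C(18,11)=31824
Sum=218348


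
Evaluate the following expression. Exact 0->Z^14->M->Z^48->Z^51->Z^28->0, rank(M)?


Alt sum=0:
(-1)^0*14 + (-1)^1*? + (-1)^2*48 + (-1)^3*51 + (-1)^4*28=0
rank(M)=39


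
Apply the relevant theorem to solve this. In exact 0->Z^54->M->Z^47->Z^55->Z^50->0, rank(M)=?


Alt sum=0:
(-1)^0*54 + (-1)^1*? + (-1)^2*47 + (-1)^3*55 + (-1)^4*50=0
rank(M)=96


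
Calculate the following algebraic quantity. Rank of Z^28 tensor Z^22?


rank(M(x)N) = rank(M)*rank(N)
28*22 = 616


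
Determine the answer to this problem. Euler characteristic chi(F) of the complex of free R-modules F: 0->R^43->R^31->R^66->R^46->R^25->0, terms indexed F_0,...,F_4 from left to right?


chi = sum (-1)^i * rank:
(-1)^0*43=43
(-1)^1*31=-31
(-1)^2*66=66
(-1)^3*46=-46
(-1)^4*25=25
chi=57


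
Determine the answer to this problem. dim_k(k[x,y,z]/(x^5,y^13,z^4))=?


Basis: x^iy^jz^k, i<5,j<13,k<4
5*13*4=260


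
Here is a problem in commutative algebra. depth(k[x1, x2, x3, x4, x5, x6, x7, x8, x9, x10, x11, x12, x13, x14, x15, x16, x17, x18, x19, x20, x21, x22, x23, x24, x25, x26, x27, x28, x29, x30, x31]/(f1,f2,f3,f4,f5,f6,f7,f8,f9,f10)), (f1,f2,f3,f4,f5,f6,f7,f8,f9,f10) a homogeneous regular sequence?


depth(R)=31
depth(R/I)=31-10=21


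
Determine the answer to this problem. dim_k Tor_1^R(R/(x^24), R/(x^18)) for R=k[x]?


Tor_1(R/I,R/J)=(I cap J)/IJ=(x^24)/(x^42)
dim=42-24=min(24,18)=18


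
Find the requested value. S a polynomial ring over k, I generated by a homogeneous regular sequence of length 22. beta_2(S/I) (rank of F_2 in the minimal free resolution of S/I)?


Regular sequence => Koszul complex is the minimal free resolution.
Syz_1 minimally generated by Koszul relations f_i*e_j - f_j*e_i (i<j): mu(Syz_1) = beta_2 = C(m,2) = m(m-1)/2
m=22
22*21/2 = 231


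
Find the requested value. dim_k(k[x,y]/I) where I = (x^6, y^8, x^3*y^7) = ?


k[x,y]/I, I = (x^6, y^8, x^3*y^7)
Rect: 6x8=48. Corner: (6-3)x(8-7)=3.
dim = 48-3 = 45


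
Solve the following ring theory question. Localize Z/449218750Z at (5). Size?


5-primary part: 449218750=5^10*46
Size=5^10=9765625


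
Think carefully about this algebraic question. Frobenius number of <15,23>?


gcd(15,23)=1 => F=ab-a-b=15*23-15-23=345-38=307


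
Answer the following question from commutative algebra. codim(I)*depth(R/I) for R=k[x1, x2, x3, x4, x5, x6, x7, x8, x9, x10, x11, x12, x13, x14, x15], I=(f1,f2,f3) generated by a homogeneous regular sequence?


codim=3, depth=dim(R/I)=15-3=12
Product=3*12=36


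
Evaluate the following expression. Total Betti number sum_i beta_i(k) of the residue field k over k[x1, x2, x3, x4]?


Koszul resolution: beta_i(k)=C(n,i), n=4
sum_i C(4,i) = 2^4 = 16


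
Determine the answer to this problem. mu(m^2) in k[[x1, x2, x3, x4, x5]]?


C(n+d-1,d)=C(6,2)=15


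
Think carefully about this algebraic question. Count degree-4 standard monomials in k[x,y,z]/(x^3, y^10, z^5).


Need i<3, j<10, k<5 with i+j+k=4.
For each i, j ranges over max(0,4-i-4)..min(9,4-i):
  i=0: j in [0,4] -> 5
  i=1: j in [0,3] -> 4
  i=2: j in [0,2] -> 3
H(4) = 5+4+3 = 12


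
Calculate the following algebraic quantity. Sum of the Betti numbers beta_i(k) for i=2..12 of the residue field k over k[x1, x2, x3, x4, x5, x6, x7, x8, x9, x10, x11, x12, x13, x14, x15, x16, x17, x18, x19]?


Koszul resolution: beta_i(k)=C(n,i), n=19
C(19,2)=171, C(19,3)=969, C(19,4)=3876, C(19,5)=11628, C(19,6)=27132, C(19,7)=50388, C(19,8)=75582, C(19,9)=92378, C(19,10)=92378, C(19,11)=75582, C(19,12)=50388
Sum=480472


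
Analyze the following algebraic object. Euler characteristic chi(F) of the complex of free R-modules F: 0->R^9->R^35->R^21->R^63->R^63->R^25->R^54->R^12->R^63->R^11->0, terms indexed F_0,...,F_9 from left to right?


chi = sum (-1)^i * rank:
(-1)^0*9=9
(-1)^1*35=-35
(-1)^2*21=21
(-1)^3*63=-63
(-1)^4*63=63
(-1)^5*25=-25
(-1)^6*54=54
(-1)^7*12=-12
(-1)^8*63=63
(-1)^9*11=-11
chi=64


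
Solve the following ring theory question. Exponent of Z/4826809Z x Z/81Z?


Exponent = lcm of the cyclic orders; pairwise coprime => product.
13^6*3^4=4826809*81=390971529


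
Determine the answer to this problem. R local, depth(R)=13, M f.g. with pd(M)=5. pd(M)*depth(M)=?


pd+depth=13
depth=13-5=8
pd*depth=5*8=40


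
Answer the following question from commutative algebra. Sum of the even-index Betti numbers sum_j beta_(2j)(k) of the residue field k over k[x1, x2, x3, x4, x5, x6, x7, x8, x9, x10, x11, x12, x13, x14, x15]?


Koszul resolution: beta_i(k)=C(n,i), n=15
sum_even C(15,i) = 2^(n-1) = 2^14 = 16384


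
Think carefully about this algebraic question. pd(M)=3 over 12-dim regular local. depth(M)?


pd+depth=depth(R)=12
depth=12-3=9


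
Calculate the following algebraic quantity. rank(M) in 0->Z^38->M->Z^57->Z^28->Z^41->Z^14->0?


Alt sum=0:
(-1)^0*38 + (-1)^1*? + (-1)^2*57 + (-1)^3*28 + (-1)^4*41 + (-1)^5*14=0
rank(M)=94


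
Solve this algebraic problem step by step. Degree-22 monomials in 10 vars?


C(d+n-1,n-1)=C(31,9)=20160075


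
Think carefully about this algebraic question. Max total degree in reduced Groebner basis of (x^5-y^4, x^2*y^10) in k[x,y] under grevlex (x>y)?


LT(f1)=x^5, LT(f2)=x^2y^10, lcm=x^5y^10
S(f1,f2) = y^10*f1 - x^3*f2 = -y^14
Reduced GB = {f1, f2, y^14}; degrees 5, 12, 14
Max = 14


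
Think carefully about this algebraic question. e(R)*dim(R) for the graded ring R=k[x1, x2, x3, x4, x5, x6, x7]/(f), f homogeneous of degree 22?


e(R)=deg(f)=22, dim(R)=7-1=6
e*dim=22*6=132


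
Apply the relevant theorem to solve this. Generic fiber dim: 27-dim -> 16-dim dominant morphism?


dim(fiber)=dim(X)-dim(Y)=27-16=11


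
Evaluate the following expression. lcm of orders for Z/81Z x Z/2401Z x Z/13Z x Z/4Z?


Exponent = lcm of the cyclic orders; pairwise coprime => product.
3^4*7^4*13^1*2^2=81*2401*13*4=10113012


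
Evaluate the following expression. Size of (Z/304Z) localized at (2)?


2-primary part: 304=2^4*19
Size=2^4=16


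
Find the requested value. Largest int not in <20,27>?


gcd(20,27)=1 => F=ab-a-b=20*27-20-27=540-47=493


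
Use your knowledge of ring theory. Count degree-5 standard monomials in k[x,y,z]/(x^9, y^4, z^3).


Need i<9, j<4, k<3 with i+j+k=5.
For each i, j ranges over max(0,5-i-2)..min(3,5-i):
  i=0: j in [3,3] -> 1
  i=1: j in [2,3] -> 2
  i=2: j in [1,3] -> 3
  i=3: j in [0,2] -> 3
  i=4: j in [0,1] -> 2
  i=5: j in [0,0] -> 1
H(5) = 1+2+3+3+2+1 = 12


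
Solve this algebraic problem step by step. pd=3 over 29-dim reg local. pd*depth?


pd+depth=29
depth=29-3=26
pd*depth=3*26=78


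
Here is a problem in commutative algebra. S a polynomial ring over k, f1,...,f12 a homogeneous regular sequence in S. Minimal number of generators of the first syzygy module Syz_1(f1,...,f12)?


Regular sequence => Koszul complex is the minimal free resolution.
Syz_1 minimally generated by Koszul relations f_i*e_j - f_j*e_i (i<j): mu(Syz_1) = beta_2 = C(m,2) = m(m-1)/2
m=12
12*11/2 = 66


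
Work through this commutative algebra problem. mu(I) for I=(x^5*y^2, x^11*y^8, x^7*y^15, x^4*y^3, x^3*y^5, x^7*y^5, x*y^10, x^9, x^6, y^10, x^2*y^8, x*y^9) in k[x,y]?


Remove redundant (divisible by others).
x^9 redundant.
x^7*y^15 redundant.
x^11*y^8 redundant.
x^7*y^5 redundant.
x*y^10 redundant.
Min: x^6, x^5*y^2, x^4*y^3, x^3*y^5, x^2*y^8, x*y^9, y^10
Count=7


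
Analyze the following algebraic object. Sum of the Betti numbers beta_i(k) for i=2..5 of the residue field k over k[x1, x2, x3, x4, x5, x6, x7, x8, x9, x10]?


Koszul resolution: beta_i(k)=C(n,i), n=10
C(10,2)=45, C(10,3)=120, C(10,4)=210, C(10,5)=252
Sum=627


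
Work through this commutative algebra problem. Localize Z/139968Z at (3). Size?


3-primary part: 139968=3^7*64
Size=3^7=2187


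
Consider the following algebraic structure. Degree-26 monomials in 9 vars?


C(d+n-1,n-1)=C(34,8)=18156204


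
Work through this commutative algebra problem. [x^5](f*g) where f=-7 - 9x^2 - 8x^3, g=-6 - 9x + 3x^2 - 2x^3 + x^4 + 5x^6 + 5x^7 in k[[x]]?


[x^5] = sum a_i*b_j, i+j=5
  -9*-2=18
  -8*3=-24
Sum=-6


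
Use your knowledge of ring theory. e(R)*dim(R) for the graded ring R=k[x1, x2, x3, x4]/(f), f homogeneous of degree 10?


e(R)=deg(f)=10, dim(R)=4-1=3
e*dim=10*3=30


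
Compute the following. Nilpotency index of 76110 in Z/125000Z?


76110^k mod 125000:
k=1: 76110
k=2: 107100
k=3: 6000
k=4: 35000
k=5: 100000
k=6: 0
First zero at k = 6


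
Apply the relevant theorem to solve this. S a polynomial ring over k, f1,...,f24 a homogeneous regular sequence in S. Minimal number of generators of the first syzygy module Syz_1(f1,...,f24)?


Regular sequence => Koszul complex is the minimal free resolution.
Syz_1 minimally generated by Koszul relations f_i*e_j - f_j*e_i (i<j): mu(Syz_1) = beta_2 = C(m,2) = m(m-1)/2
m=24
24*23/2 = 276


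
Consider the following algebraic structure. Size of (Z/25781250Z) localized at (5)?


5-primary part: 25781250=5^8*66
Size=5^8=390625


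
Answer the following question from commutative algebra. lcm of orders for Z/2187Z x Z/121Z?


Exponent = lcm of the cyclic orders; pairwise coprime => product.
3^7*11^2=2187*121=264627


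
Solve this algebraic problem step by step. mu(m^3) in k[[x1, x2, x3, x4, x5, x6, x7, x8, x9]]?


C(n+d-1,d)=C(11,3)=165


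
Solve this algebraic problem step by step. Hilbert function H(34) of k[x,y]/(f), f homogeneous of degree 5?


H(t)=d for t>=d-1.
d=5, t=34
H(34)=5


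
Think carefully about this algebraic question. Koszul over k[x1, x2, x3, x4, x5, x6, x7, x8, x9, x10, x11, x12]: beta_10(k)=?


C(n,i)=C(12,10)=66


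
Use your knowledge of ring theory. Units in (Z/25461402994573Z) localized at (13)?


Local ring = Z/10604499373Z.
phi(10604499373) = 13^8*(13-1) = 9788768652


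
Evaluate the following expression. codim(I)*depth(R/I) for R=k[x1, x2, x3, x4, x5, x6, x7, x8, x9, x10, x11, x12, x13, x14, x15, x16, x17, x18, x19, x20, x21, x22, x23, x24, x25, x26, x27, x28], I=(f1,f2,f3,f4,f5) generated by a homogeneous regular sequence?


codim=5, depth=dim(R/I)=28-5=23
Product=5*23=115


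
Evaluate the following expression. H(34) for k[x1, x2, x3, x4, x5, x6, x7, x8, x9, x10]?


C(d+n-1,n-1)=C(43,9)=563921995


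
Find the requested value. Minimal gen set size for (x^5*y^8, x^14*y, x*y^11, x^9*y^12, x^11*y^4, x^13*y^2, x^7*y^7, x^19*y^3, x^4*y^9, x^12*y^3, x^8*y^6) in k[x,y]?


Remove redundant (divisible by others).
x^9*y^12 redundant.
x^19*y^3 redundant.
Min: x^14*y, x^13*y^2, x^12*y^3, x^11*y^4, x^8*y^6, x^7*y^7, x^5*y^8, x^4*y^9, x*y^11
Count=9


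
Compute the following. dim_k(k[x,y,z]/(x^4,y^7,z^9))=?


Basis: x^iy^jz^k, i<4,j<7,k<9
4*7*9=252


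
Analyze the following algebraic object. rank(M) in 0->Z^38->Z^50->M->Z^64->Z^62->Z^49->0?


Alt sum=0:
(-1)^0*38 + (-1)^1*50 + (-1)^2*? + (-1)^3*64 + (-1)^4*62 + (-1)^5*49=0
rank(M)=63


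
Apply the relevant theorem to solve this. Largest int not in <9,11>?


gcd(9,11)=1 => F=ab-a-b=9*11-9-11=99-20=79


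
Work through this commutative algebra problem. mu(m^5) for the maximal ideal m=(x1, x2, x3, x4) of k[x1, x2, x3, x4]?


Graded Nakayama: mu(m^d) = dim_k (m^d/m^(d+1)) = #degree-5 monomials in 4 vars
C(n+d-1,d)=C(8,5)=56


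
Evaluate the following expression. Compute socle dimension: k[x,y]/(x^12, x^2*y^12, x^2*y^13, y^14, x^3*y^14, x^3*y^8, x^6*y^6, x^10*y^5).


Socle = ann(m) = span of standard monomials u with x*u, y*u in I (staircase corners).
Redundant generators: x^2*y^13, x^3*y^14
Minimal generators: x^12, x^10*y^5, x^6*y^6, x^3*y^8, x^2*y^12, y^14
Corners: xy^13, x^2y^11, x^5y^7, x^9y^5, x^11y^4
Socle dim=5


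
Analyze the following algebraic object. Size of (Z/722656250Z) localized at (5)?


5-primary part: 722656250=5^10*74
Size=5^10=9765625


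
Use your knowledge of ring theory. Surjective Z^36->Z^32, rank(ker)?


rank(ker) = 36-32 = 4


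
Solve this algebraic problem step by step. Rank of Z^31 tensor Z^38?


rank(M(x)N) = rank(M)*rank(N)
31*38 = 1178


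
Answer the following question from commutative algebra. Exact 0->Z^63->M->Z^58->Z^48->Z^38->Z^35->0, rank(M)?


Alt sum=0:
(-1)^0*63 + (-1)^1*? + (-1)^2*58 + (-1)^3*48 + (-1)^4*38 + (-1)^5*35=0
rank(M)=76


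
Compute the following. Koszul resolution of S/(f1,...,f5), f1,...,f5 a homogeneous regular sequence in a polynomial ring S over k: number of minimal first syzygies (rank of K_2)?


Regular sequence => Koszul complex is the minimal free resolution.
Syz_1 minimally generated by Koszul relations f_i*e_j - f_j*e_i (i<j): mu(Syz_1) = beta_2 = C(m,2) = m(m-1)/2
m=5
5*4/2 = 10


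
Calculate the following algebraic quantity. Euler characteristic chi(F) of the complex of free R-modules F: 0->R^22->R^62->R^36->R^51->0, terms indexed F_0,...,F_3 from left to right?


chi = sum (-1)^i * rank:
(-1)^0*22=22
(-1)^1*62=-62
(-1)^2*36=36
(-1)^3*51=-51
chi=-55


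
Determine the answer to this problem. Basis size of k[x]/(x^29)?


Basis: 1,x,...,x^28
dim=29


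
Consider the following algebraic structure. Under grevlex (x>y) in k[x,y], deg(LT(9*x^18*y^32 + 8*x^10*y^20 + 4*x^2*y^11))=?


LT: 9*x^18*y^32
deg_x=18, deg_y=32
Total=18+32=50


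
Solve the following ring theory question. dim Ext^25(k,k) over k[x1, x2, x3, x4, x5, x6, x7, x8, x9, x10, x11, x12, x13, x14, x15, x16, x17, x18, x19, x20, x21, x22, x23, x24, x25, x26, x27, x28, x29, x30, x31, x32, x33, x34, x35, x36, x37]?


C(n,i)=C(37,25)=1852482996


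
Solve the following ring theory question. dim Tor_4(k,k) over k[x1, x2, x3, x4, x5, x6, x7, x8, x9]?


Koszul: C(n,i)=C(9,4)=126


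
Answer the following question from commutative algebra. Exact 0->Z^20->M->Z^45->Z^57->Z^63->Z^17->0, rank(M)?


Alt sum=0:
(-1)^0*20 + (-1)^1*? + (-1)^2*45 + (-1)^3*57 + (-1)^4*63 + (-1)^5*17=0
rank(M)=54


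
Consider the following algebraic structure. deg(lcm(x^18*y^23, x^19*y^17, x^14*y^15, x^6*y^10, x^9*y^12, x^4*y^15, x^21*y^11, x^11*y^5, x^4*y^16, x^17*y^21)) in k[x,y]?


lcm = componentwise max:
x: max(18,19,14,6,9,4,21,11,4,17)=21
y: max(23,17,15,10,12,15,11,5,16,21)=23
Total=21+23=44


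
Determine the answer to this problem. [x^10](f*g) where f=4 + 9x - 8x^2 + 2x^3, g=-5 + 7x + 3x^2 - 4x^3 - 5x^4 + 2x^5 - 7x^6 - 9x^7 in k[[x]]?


[x^10] = sum a_i*b_j, i+j=10
  2*-9=-18
Sum=-18


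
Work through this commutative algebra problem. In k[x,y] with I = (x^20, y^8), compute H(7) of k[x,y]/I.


k[x,y], I = (x^20, y^8), d = 7
Need i < 20 and d-i < 8.
Range: 0 <= i <= 7.
H(7) = 8


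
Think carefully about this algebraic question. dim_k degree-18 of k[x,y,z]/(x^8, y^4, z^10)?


Need i<8, j<4, k<10 with i+j+k=18.
For each i, j ranges over max(0,18-i-9)..min(3,18-i):
  i=0: j in [9,3] -> 0
  i=1: j in [8,3] -> 0
  i=2: j in [7,3] -> 0
  i=3: j in [6,3] -> 0
  i=4: j in [5,3] -> 0
  i=5: j in [4,3] -> 0
  i=6: j in [3,3] -> 1
  i=7: j in [2,3] -> 2
H(18) = 0+0+0+0+0+0+1+2 = 3


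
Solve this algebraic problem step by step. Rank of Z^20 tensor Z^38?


rank(M(x)N) = rank(M)*rank(N)
20*38 = 760


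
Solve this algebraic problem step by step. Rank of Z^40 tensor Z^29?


rank(M(x)N) = rank(M)*rank(N)
40*29 = 1160


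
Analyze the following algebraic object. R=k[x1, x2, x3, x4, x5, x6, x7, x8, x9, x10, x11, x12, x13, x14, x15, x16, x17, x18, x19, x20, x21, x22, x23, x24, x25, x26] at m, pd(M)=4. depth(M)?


pd+depth=depth(R)=26
depth=26-4=22


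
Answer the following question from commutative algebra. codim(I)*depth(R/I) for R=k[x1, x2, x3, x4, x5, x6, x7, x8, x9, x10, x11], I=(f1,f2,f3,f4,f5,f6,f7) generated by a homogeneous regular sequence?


codim=7, depth=dim(R/I)=11-7=4
Product=7*4=28


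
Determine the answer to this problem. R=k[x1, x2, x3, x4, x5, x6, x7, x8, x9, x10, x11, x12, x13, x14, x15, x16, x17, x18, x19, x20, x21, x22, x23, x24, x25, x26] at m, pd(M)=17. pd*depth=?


pd+depth=26
depth=26-17=9
pd*depth=17*9=153


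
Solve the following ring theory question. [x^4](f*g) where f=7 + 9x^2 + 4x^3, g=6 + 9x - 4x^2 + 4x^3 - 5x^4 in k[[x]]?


[x^4] = sum a_i*b_j, i+j=4
  7*-5=-35
  9*-4=-36
  4*9=36
Sum=-35


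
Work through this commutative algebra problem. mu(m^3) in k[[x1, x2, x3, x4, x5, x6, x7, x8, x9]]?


C(n+d-1,d)=C(11,3)=165


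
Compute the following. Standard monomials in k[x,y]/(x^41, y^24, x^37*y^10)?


k[x,y]/I, I = (x^41, y^24, x^37*y^10)
Rect: 41x24=984. Corner: (41-37)x(24-10)=56.
dim = 984-56 = 928


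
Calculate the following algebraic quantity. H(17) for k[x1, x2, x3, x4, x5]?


C(d+n-1,n-1)=C(21,4)=5985


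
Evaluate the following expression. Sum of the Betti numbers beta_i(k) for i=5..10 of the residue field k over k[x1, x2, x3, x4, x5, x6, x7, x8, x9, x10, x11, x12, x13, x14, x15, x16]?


Koszul resolution: beta_i(k)=C(n,i), n=16
C(16,5)=4368, C(16,6)=8008, C(16,7)=11440, C(16,8)=12870, C(16,9)=11440, C(16,10)=8008
Sum=56134


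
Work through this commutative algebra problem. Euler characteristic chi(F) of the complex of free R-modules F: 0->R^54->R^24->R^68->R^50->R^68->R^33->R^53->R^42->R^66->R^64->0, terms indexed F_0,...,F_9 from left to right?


chi = sum (-1)^i * rank:
(-1)^0*54=54
(-1)^1*24=-24
(-1)^2*68=68
(-1)^3*50=-50
(-1)^4*68=68
(-1)^5*33=-33
(-1)^6*53=53
(-1)^7*42=-42
(-1)^8*66=66
(-1)^9*64=-64
chi=96


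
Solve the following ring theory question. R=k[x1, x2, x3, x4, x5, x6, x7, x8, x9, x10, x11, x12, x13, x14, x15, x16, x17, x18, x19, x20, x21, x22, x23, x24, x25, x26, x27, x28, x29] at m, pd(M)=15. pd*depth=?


pd+depth=29
depth=29-15=14
pd*depth=15*14=210


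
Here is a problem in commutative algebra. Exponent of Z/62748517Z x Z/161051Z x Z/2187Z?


Exponent = lcm of the cyclic orders; pairwise coprime => product.
13^7*11^5*3^7=62748517*161051*2187=22101190856659629


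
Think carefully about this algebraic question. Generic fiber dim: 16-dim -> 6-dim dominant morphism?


dim(fiber)=dim(X)-dim(Y)=16-6=10


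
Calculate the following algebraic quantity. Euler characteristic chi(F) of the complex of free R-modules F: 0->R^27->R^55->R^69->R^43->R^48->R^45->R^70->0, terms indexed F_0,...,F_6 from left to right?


chi = sum (-1)^i * rank:
(-1)^0*27=27
(-1)^1*55=-55
(-1)^2*69=69
(-1)^3*43=-43
(-1)^4*48=48
(-1)^5*45=-45
(-1)^6*70=70
chi=71


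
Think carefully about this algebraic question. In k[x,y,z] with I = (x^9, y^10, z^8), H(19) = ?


Need i<9, j<10, k<8 with i+j+k=19.
For each i, j ranges over max(0,19-i-7)..min(9,19-i):
  i=0: j in [12,9] -> 0
  i=1: j in [11,9] -> 0
  i=2: j in [10,9] -> 0
  i=3: j in [9,9] -> 1
  i=4: j in [8,9] -> 2
  i=5: j in [7,9] -> 3
  i=6: j in [6,9] -> 4
  i=7: j in [5,9] -> 5
  i=8: j in [4,9] -> 6
H(19) = 0+0+0+1+2+3+4+5+6 = 21


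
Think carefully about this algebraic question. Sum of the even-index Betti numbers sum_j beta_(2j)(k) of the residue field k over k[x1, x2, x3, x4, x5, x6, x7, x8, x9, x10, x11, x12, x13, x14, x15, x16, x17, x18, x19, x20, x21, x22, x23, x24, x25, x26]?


Koszul resolution: beta_i(k)=C(n,i), n=26
sum_even C(26,i) = 2^(n-1) = 2^25 = 33554432


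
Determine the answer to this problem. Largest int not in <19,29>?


gcd(19,29)=1 => F=ab-a-b=19*29-19-29=551-48=503


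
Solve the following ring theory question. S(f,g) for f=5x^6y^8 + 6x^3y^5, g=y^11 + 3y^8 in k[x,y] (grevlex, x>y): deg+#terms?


LT(f)=5x^6y^8, LT(g)=y^11
lcm(LM)=x^6y^11
S(f,g) (scaled by 5 to clear denominators) = y^3*f - 5x^6*g = -15x^6y^8 + 6x^3y^8
2 terms, deg 14.
14+2=16


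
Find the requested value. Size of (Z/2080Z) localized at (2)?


2-primary part: 2080=2^5*65
Size=2^5=32


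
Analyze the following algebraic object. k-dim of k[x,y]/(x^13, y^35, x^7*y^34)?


k[x,y]/I, I = (x^13, y^35, x^7*y^34)
Rect: 13x35=455. Corner: (13-7)x(35-34)=6.
dim = 455-6 = 449


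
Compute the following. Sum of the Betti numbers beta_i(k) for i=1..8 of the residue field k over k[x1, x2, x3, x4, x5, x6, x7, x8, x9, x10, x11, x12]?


Koszul resolution: beta_i(k)=C(n,i), n=12
C(12,1)=12, C(12,2)=66, C(12,3)=220, C(12,4)=495, C(12,5)=792, C(12,6)=924, C(12,7)=792, C(12,8)=495
Sum=3796


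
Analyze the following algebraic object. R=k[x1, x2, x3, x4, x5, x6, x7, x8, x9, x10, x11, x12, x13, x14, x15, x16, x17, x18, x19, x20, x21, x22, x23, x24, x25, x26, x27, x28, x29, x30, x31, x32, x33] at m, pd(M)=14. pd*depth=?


pd+depth=33
depth=33-14=19
pd*depth=14*19=266


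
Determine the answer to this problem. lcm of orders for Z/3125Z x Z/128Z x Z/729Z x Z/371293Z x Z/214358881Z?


Exponent = lcm of the cyclic orders; pairwise coprime => product.
5^5*2^7*3^6*13^5*11^8=3125*128*729*371293*214358881=23208430004113582800000


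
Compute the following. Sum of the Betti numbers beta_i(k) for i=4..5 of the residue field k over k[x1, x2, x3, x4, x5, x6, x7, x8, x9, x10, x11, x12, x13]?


Koszul resolution: beta_i(k)=C(n,i), n=13
C(13,4)=715, C(13,5)=1287
Sum=2002


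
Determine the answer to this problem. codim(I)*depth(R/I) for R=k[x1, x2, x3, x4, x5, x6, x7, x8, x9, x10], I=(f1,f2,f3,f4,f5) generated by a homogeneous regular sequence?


codim=5, depth=dim(R/I)=10-5=5
Product=5*5=25


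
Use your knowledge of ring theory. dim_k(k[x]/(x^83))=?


Basis: 1,x,...,x^82
dim=83


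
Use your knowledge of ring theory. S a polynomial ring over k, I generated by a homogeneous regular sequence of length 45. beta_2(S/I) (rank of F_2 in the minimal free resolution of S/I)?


Regular sequence => Koszul complex is the minimal free resolution.
Syz_1 minimally generated by Koszul relations f_i*e_j - f_j*e_i (i<j): mu(Syz_1) = beta_2 = C(m,2) = m(m-1)/2
m=45
45*44/2 = 990


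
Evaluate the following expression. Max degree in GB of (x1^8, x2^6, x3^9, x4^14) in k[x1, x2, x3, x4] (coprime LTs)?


Pure powers, coprime LTs => already GB.
Degrees: 8, 6, 9, 14
Max=14


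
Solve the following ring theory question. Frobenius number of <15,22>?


gcd(15,22)=1 => F=ab-a-b=15*22-15-22=330-37=293


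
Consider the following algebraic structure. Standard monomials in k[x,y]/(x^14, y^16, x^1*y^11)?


k[x,y]/I, I = (x^14, y^16, x^1*y^11)
Rect: 14x16=224. Corner: (14-1)x(16-11)=65.
dim = 224-65 = 159


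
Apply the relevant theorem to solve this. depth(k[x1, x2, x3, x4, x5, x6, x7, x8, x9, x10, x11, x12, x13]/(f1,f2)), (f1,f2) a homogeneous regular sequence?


depth(R)=13
depth(R/I)=13-2=11


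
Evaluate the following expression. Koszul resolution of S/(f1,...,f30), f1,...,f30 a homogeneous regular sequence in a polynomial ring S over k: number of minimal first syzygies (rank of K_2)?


Regular sequence => Koszul complex is the minimal free resolution.
Syz_1 minimally generated by Koszul relations f_i*e_j - f_j*e_i (i<j): mu(Syz_1) = beta_2 = C(m,2) = m(m-1)/2
m=30
30*29/2 = 435


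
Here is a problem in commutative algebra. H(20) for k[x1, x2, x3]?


C(d+n-1,n-1)=C(22,2)=231


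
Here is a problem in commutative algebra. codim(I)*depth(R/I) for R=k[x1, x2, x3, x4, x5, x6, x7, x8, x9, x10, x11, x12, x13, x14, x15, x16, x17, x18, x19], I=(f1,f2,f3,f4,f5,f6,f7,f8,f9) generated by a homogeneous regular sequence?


codim=9, depth=dim(R/I)=19-9=10
Product=9*10=90


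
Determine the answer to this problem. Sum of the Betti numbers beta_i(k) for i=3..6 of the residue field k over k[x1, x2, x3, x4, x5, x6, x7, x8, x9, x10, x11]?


Koszul resolution: beta_i(k)=C(n,i), n=11
C(11,3)=165, C(11,4)=330, C(11,5)=462, C(11,6)=462
Sum=1419


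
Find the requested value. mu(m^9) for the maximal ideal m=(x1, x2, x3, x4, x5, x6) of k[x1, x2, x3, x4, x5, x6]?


Graded Nakayama: mu(m^d) = dim_k (m^d/m^(d+1)) = #degree-9 monomials in 6 vars
C(n+d-1,d)=C(14,9)=2002


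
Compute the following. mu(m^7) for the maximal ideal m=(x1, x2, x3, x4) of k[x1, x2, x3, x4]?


Graded Nakayama: mu(m^d) = dim_k (m^d/m^(d+1)) = #degree-7 monomials in 4 vars
C(n+d-1,d)=C(10,7)=120


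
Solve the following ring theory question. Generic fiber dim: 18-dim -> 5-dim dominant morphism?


dim(fiber)=dim(X)-dim(Y)=18-5=13


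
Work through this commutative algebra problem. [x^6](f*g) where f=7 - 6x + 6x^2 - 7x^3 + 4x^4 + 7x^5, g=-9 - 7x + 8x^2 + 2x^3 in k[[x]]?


[x^6] = sum a_i*b_j, i+j=6
  -7*2=-14
  4*8=32
  7*-7=-49
Sum=-31


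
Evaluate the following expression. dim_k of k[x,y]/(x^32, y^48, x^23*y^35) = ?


k[x,y]/I, I = (x^32, y^48, x^23*y^35)
Rect: 32x48=1536. Corner: (32-23)x(48-35)=117.
dim = 1536-117 = 1419


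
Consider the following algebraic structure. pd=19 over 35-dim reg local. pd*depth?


pd+depth=35
depth=35-19=16
pd*depth=19*16=304


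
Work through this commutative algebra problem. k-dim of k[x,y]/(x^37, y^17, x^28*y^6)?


k[x,y]/I, I = (x^37, y^17, x^28*y^6)
Rect: 37x17=629. Corner: (37-28)x(17-6)=99.
dim = 629-99 = 530


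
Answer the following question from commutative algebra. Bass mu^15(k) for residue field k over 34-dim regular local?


C(n,i)=C(34,15)=1855967520


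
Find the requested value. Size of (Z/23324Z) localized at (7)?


7-primary part: 23324=7^3*68
Size=7^3=343


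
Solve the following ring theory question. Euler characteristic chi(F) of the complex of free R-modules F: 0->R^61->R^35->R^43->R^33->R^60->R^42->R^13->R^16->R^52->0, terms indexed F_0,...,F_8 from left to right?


chi = sum (-1)^i * rank:
(-1)^0*61=61
(-1)^1*35=-35
(-1)^2*43=43
(-1)^3*33=-33
(-1)^4*60=60
(-1)^5*42=-42
(-1)^6*13=13
(-1)^7*16=-16
(-1)^8*52=52
chi=103


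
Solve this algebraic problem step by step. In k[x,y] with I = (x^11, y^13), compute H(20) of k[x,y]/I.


k[x,y], I = (x^11, y^13), d = 20
Need i < 11 and d-i < 13.
Range: 8 <= i <= 10.
H(20) = 3


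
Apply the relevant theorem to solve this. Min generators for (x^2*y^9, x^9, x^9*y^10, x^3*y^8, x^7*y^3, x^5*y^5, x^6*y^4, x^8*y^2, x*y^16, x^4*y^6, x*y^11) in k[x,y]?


Remove redundant (divisible by others).
x*y^16 redundant.
x^9*y^10 redundant.
Min: x^9, x^8*y^2, x^7*y^3, x^6*y^4, x^5*y^5, x^4*y^6, x^3*y^8, x^2*y^9, x*y^11
Count=9


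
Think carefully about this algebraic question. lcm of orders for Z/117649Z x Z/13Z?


Exponent = lcm of the cyclic orders; pairwise coprime => product.
7^6*13^1=117649*13=1529437


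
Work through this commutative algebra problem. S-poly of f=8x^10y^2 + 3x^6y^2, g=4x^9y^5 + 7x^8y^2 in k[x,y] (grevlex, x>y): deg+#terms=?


LT(f)=8x^10y^2, LT(g)=4x^9y^5
lcm(LM)=x^10y^5
S(f,g) (scaled by 32 to clear denominators) = 4y^3*f - 8x*g = -56x^9y^2 + 12x^6y^5
2 terms, deg 11.
11+2=13


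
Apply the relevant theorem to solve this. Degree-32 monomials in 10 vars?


C(d+n-1,n-1)=C(41,9)=350343565


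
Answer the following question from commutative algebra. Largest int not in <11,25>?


gcd(11,25)=1 => F=ab-a-b=11*25-11-25=275-36=239


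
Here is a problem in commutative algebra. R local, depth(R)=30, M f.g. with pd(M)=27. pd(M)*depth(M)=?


pd+depth=30
depth=30-27=3
pd*depth=27*3=81


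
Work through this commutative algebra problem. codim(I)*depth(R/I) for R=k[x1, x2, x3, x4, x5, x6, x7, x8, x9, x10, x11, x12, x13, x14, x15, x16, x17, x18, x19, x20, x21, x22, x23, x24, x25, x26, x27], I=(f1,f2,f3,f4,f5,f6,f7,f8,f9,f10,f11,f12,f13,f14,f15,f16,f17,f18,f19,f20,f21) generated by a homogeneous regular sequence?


codim=21, depth=dim(R/I)=27-21=6
Product=21*6=126


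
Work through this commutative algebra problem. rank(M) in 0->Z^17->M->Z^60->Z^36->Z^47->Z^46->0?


Alt sum=0:
(-1)^0*17 + (-1)^1*? + (-1)^2*60 + (-1)^3*36 + (-1)^4*47 + (-1)^5*46=0
rank(M)=42


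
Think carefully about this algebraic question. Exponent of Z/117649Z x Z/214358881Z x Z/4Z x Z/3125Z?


Exponent = lcm of the cyclic orders; pairwise coprime => product.
7^6*11^8*2^2*5^5=117649*214358881*4*3125=315238849884612500


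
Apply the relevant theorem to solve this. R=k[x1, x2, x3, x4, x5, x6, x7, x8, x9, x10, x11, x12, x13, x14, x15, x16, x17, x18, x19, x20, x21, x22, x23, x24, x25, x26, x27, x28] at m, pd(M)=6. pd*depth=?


pd+depth=28
depth=28-6=22
pd*depth=6*22=132


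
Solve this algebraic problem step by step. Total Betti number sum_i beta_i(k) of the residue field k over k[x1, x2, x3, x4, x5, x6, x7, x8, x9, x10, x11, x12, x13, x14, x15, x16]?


Koszul resolution: beta_i(k)=C(n,i), n=16
sum_i C(16,i) = 2^16 = 65536


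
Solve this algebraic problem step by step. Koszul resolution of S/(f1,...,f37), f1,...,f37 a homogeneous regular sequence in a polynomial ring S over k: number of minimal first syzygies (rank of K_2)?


Regular sequence => Koszul complex is the minimal free resolution.
Syz_1 minimally generated by Koszul relations f_i*e_j - f_j*e_i (i<j): mu(Syz_1) = beta_2 = C(m,2) = m(m-1)/2
m=37
37*36/2 = 666


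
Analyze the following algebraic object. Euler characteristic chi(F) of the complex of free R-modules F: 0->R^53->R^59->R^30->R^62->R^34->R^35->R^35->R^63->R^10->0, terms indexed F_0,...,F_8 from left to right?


chi = sum (-1)^i * rank:
(-1)^0*53=53
(-1)^1*59=-59
(-1)^2*30=30
(-1)^3*62=-62
(-1)^4*34=34
(-1)^5*35=-35
(-1)^6*35=35
(-1)^7*63=-63
(-1)^8*10=10
chi=-57


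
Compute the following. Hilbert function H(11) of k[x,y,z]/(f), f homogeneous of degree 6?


C(13,2)-C(7,2)=78-21=57


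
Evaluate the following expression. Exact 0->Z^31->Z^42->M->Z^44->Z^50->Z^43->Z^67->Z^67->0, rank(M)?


Alt sum=0:
(-1)^0*31 + (-1)^1*42 + (-1)^2*? + (-1)^3*44 + (-1)^4*50 + (-1)^5*43 + (-1)^6*67 + (-1)^7*67=0
rank(M)=48


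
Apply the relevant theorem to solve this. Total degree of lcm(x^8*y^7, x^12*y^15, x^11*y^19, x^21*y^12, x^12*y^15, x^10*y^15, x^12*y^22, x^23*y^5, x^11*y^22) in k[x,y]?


lcm = componentwise max:
x: max(8,12,11,21,12,10,12,23,11)=23
y: max(7,15,19,12,15,15,22,5,22)=22
Total=23+22=45


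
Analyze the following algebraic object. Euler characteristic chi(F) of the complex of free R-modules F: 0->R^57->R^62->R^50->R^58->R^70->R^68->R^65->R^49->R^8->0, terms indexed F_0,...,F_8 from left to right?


chi = sum (-1)^i * rank:
(-1)^0*57=57
(-1)^1*62=-62
(-1)^2*50=50
(-1)^3*58=-58
(-1)^4*70=70
(-1)^5*68=-68
(-1)^6*65=65
(-1)^7*49=-49
(-1)^8*8=8
chi=13


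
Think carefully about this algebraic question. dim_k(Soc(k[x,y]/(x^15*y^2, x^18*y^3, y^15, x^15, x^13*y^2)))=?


Socle = ann(m) = span of standard monomials u with x*u, y*u in I (staircase corners).
Redundant generators: x^18*y^3, x^15*y^2
Minimal generators: x^15, x^13*y^2, y^15
Corners: x^12y^14, x^14y
Socle dim=2


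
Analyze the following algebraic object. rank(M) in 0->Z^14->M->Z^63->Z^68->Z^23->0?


Alt sum=0:
(-1)^0*14 + (-1)^1*? + (-1)^2*63 + (-1)^3*68 + (-1)^4*23=0
rank(M)=32


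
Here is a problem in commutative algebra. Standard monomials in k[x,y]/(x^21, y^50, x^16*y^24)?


k[x,y]/I, I = (x^21, y^50, x^16*y^24)
Rect: 21x50=1050. Corner: (21-16)x(50-24)=130.
dim = 1050-130 = 920


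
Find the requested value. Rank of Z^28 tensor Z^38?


rank(M(x)N) = rank(M)*rank(N)
28*38 = 1064


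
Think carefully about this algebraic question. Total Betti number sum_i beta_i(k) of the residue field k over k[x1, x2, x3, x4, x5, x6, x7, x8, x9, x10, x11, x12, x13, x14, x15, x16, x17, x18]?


Koszul resolution: beta_i(k)=C(n,i), n=18
sum_i C(18,i) = 2^18 = 262144


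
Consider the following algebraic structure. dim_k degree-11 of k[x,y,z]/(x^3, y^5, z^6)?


Need i<3, j<5, k<6 with i+j+k=11.
For each i, j ranges over max(0,11-i-5)..min(4,11-i):
  i=0: j in [6,4] -> 0
  i=1: j in [5,4] -> 0
  i=2: j in [4,4] -> 1
H(11) = 0+0+1 = 1


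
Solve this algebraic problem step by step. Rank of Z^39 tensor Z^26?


rank(M(x)N) = rank(M)*rank(N)
39*26 = 1014


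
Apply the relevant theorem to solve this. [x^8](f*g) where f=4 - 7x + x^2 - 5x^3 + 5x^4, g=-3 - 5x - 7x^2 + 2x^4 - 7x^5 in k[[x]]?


[x^8] = sum a_i*b_j, i+j=8
  -5*-7=35
  5*2=10
Sum=45


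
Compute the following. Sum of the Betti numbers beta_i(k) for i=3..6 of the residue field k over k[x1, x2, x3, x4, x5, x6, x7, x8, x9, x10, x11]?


Koszul resolution: beta_i(k)=C(n,i), n=11
C(11,3)=165, C(11,4)=330, C(11,5)=462, C(11,6)=462
Sum=1419


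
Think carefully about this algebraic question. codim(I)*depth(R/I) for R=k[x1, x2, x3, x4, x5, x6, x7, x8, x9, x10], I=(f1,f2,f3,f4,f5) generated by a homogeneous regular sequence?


codim=5, depth=dim(R/I)=10-5=5
Product=5*5=25


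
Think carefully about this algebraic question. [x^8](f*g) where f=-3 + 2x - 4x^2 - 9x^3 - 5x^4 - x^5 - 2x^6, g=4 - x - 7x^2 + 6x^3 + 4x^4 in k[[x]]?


[x^8] = sum a_i*b_j, i+j=8
  -5*4=-20
  -1*6=-6
  -2*-7=14
Sum=-12


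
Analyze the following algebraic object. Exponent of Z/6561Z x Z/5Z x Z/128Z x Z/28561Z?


Exponent = lcm of the cyclic orders; pairwise coprime => product.
3^8*5^1*2^7*13^4=6561*5*128*28561=119928781440


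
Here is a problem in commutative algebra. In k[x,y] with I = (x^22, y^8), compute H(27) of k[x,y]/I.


k[x,y], I = (x^22, y^8), d = 27
Need i < 22 and d-i < 8.
Range: 20 <= i <= 21.
H(27) = 2


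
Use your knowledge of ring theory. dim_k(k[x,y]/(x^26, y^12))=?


Basis: x^i*y^j, i<26, j<12
26*12=312


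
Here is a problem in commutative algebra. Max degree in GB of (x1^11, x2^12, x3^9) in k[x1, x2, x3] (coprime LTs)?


Pure powers, coprime LTs => already GB.
Degrees: 11, 12, 9
Max=12


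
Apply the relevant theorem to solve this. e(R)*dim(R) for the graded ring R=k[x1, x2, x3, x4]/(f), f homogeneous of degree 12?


e(R)=deg(f)=12, dim(R)=4-1=3
e*dim=12*3=36


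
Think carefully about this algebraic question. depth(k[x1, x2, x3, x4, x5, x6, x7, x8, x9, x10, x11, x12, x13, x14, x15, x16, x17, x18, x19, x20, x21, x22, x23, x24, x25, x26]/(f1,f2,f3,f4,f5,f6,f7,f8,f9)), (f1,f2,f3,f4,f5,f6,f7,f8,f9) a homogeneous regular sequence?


depth(R)=26
depth(R/I)=26-9=17


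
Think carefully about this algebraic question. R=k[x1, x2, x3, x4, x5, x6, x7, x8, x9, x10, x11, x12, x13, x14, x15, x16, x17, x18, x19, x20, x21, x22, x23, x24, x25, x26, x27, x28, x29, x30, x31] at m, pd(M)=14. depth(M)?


pd+depth=depth(R)=31
depth=31-14=17


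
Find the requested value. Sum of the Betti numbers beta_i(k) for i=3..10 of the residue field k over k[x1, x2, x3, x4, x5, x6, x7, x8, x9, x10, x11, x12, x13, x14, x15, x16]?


Koszul resolution: beta_i(k)=C(n,i), n=16
C(16,3)=560, C(16,4)=1820, C(16,5)=4368, C(16,6)=8008, C(16,7)=11440, C(16,8)=12870, C(16,9)=11440, C(16,10)=8008
Sum=58514


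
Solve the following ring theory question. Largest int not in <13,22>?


gcd(13,22)=1 => F=ab-a-b=13*22-13-22=286-35=251


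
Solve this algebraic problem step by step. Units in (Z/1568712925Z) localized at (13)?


Local ring = Z/62748517Z.
phi(62748517) = 13^6*(13-1) = 57921708


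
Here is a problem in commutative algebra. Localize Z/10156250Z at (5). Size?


5-primary part: 10156250=5^8*26
Size=5^8=390625


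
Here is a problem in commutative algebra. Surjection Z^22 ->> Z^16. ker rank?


rank(ker) = 22-16 = 6


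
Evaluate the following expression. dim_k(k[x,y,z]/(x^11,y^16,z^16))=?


Basis: x^iy^jz^k, i<11,j<16,k<16
11*16*16=2816


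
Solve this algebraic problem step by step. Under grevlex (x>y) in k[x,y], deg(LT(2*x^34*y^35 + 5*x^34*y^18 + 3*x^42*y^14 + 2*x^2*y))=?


LT: 2*x^34*y^35
deg_x=34, deg_y=35
Total=34+35=69


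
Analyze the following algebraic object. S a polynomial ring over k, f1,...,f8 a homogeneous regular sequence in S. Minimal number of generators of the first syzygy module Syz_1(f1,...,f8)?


Regular sequence => Koszul complex is the minimal free resolution.
Syz_1 minimally generated by Koszul relations f_i*e_j - f_j*e_i (i<j): mu(Syz_1) = beta_2 = C(m,2) = m(m-1)/2
m=8
8*7/2 = 28


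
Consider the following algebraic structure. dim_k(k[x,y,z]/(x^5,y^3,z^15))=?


Basis: x^iy^jz^k, i<5,j<3,k<15
5*3*15=225


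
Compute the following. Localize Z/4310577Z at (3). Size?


3-primary part: 4310577=3^10*73
Size=3^10=59049


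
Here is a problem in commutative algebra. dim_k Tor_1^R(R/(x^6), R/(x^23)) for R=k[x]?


Tor_1(R/I,R/J)=(I cap J)/IJ=(x^23)/(x^29)
dim=29-23=min(6,23)=6


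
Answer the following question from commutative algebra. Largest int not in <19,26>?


gcd(19,26)=1 => F=ab-a-b=19*26-19-26=494-45=449


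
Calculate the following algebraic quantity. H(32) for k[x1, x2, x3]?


C(d+n-1,n-1)=C(34,2)=561


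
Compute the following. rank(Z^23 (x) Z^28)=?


rank(M(x)N) = rank(M)*rank(N)
23*28 = 644


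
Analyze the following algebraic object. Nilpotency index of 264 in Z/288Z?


264^k mod 288:
k=1: 264
k=2: 0
First zero at k = 2


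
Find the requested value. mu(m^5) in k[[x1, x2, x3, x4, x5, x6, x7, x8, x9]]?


C(n+d-1,d)=C(13,5)=1287


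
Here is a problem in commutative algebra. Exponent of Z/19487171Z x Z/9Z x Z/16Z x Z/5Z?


Exponent = lcm of the cyclic orders; pairwise coprime => product.
11^7*3^2*2^4*5^1=19487171*9*16*5=14030763120


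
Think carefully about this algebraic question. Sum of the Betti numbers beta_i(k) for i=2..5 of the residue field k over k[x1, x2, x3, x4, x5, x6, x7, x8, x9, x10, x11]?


Koszul resolution: beta_i(k)=C(n,i), n=11
C(11,2)=55, C(11,3)=165, C(11,4)=330, C(11,5)=462
Sum=1012


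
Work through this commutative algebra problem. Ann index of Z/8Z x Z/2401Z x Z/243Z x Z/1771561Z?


Exponent = lcm of the cyclic orders; pairwise coprime => product.
2^3*7^4*3^5*11^6=8*2401*243*1771561=8268838916184


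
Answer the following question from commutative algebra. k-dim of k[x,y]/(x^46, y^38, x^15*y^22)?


k[x,y]/I, I = (x^46, y^38, x^15*y^22)
Rect: 46x38=1748. Corner: (46-15)x(38-22)=496.
dim = 1748-496 = 1252


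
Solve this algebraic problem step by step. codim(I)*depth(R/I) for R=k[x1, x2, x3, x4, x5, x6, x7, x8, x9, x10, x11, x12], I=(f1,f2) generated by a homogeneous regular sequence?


codim=2, depth=dim(R/I)=12-2=10
Product=2*10=20


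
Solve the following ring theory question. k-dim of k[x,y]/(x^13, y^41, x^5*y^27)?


k[x,y]/I, I = (x^13, y^41, x^5*y^27)
Rect: 13x41=533. Corner: (13-5)x(41-27)=112.
dim = 533-112 = 421


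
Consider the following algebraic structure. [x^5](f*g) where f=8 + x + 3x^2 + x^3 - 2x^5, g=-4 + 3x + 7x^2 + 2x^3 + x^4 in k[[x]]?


[x^5] = sum a_i*b_j, i+j=5
  1*1=1
  3*2=6
  1*7=7
  -2*-4=8
Sum=22


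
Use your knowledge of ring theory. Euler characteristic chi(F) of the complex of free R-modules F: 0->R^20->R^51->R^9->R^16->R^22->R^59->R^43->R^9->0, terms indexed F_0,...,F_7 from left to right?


chi = sum (-1)^i * rank:
(-1)^0*20=20
(-1)^1*51=-51
(-1)^2*9=9
(-1)^3*16=-16
(-1)^4*22=22
(-1)^5*59=-59
(-1)^6*43=43
(-1)^7*9=-9
chi=-41


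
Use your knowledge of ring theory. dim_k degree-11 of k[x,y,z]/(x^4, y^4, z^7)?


Need i<4, j<4, k<7 with i+j+k=11.
For each i, j ranges over max(0,11-i-6)..min(3,11-i):
  i=0: j in [5,3] -> 0
  i=1: j in [4,3] -> 0
  i=2: j in [3,3] -> 1
  i=3: j in [2,3] -> 2
H(11) = 0+0+1+2 = 3
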